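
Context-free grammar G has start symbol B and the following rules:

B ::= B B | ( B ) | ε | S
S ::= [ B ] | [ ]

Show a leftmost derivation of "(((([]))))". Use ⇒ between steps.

B ⇒ (B) ⇒ (BB) ⇒ ((B)B) ⇒ ((BB)B) ⇒ ((BBB)B) ⇒ (((B)BB)B) ⇒ ((((B))BB)B) ⇒ ((((S))BB)B) ⇒ (((([]))BB)B) ⇒ (((([]))B)B) ⇒ (((([])))B) ⇒ (((([]))))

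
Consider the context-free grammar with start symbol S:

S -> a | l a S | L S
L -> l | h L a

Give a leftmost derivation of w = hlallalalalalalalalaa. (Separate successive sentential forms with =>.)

S => LS   [S -> L S]
LS => hLaS   [L -> h L a]
hLaS => hlaS   [L -> l]
hlaS => hlaLS   [S -> L S]
hlaLS => hlalS   [L -> l]
hlalS => hlallaS   [S -> l a S]
hlallaS => hlallalaS   [S -> l a S]
hlallalaS => hlallalalaS   [S -> l a S]
hlallalalaS => hlallalalalaS   [S -> l a S]
hlallalalalaS => hlallalalalalaS   [S -> l a S]
hlallalalalalaS => hlallalalalalalaS   [S -> l a S]
hlallalalalalalaS => hlallalalalalalalaS   [S -> l a S]
hlallalalalalalalaS => hlallalalalalalalalaS   [S -> l a S]
hlallalalalalalalalaS => hlallalalalalalalalaa   [S -> a]

S=>LS=>hLaS=>hlaS=>hlaLS=>hlalS=>hlallaS=>hlallalaS=>hlallalalaS=>hlallalalalaS=>hlallalalalalaS=>hlallalalalalalaS=>hlallalalalalalalaS=>hlallalalalalalalalaS=>hlallalalalalalalalaa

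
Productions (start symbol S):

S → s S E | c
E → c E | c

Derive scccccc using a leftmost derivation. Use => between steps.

S => sSE   [S → s S E]
sSE => scE   [S → c]
scE => sccE   [E → c E]
sccE => scccE   [E → c E]
scccE => sccccE   [E → c E]
sccccE => scccccE   [E → c E]
scccccE => scccccc   [E → c]

S => sSE => scE => sccE => scccE => sccccE => scccccE => scccccc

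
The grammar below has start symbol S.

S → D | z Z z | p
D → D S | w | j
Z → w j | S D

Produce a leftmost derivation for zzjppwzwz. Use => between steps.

S => zZz => zSDz => zzZzDz => zzSDzDz => zzDDzDz => zzDSDzDz => zzDSSDzDz => zzjSSDzDz => zzjpSDzDz => zzjppDzDz => zzjppwzDz => zzjppwzwz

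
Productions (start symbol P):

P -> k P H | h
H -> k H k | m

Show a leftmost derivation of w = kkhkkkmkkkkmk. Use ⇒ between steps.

P ⇒ kPH ⇒ kkPHH ⇒ kkhHH ⇒ kkhkHkH ⇒ kkhkkHkkH ⇒ kkhkkkHkkkH ⇒ kkhkkkmkkkH ⇒ kkhkkkmkkkkHk ⇒ kkhkkkmkkkkmk

P ⇒ kPH   [P -> k P H]
kPH ⇒ kkPHH   [P -> k P H]
kkPHH ⇒ kkhHH   [P -> h]
kkhHH ⇒ kkhkHkH   [H -> k H k]
kkhkHkH ⇒ kkhkkHkkH   [H -> k H k]
kkhkkHkkH ⇒ kkhkkkHkkkH   [H -> k H k]
kkhkkkHkkkH ⇒ kkhkkkmkkkH   [H -> m]
kkhkkkmkkkH ⇒ kkhkkkmkkkkHk   [H -> k H k]
kkhkkkmkkkkHk ⇒ kkhkkkmkkkkmk   [H -> m]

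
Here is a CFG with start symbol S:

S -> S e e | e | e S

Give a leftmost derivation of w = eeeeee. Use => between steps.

S => See => Seeee => eSeeee => eeeeee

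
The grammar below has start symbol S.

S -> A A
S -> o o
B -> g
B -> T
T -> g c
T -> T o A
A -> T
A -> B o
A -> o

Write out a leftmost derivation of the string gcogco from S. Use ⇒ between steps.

S ⇒ AA   [S -> A A]
AA ⇒ BoA   [A -> B o]
BoA ⇒ ToA   [B -> T]
ToA ⇒ gcoA   [T -> g c]
gcoA ⇒ gcoBo   [A -> B o]
gcoBo ⇒ gcoTo   [B -> T]
gcoTo ⇒ gcogco   [T -> g c]

S⇒AA⇒BoA⇒ToA⇒gcoA⇒gcoBo⇒gcoTo⇒gcogco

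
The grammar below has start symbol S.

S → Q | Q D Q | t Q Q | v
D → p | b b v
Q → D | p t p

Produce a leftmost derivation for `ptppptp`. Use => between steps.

S => QDQ   [S → Q D Q]
QDQ => ptpDQ   [Q → p t p]
ptpDQ => ptppQ   [D → p]
ptppQ => ptppptp   [Q → p t p]

S => QDQ => ptpDQ => ptppQ => ptppptp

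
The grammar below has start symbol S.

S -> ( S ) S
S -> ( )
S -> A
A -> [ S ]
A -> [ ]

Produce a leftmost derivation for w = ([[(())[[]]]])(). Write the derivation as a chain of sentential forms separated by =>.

S => (S)S   [S -> ( S ) S]
(S)S => (A)S   [S -> A]
(A)S => ([S])S   [A -> [ S ]]
([S])S => ([A])S   [S -> A]
([A])S => ([[S]])S   [A -> [ S ]]
([[S]])S => ([[(S)S]])S   [S -> ( S ) S]
([[(S)S]])S => ([[(())S]])S   [S -> ( )]
([[(())S]])S => ([[(())A]])S   [S -> A]
([[(())A]])S => ([[(())[S]]])S   [A -> [ S ]]
([[(())[S]]])S => ([[(())[A]]])S   [S -> A]
([[(())[A]]])S => ([[(())[[]]]])S   [A -> [ ]]
([[(())[[]]]])S => ([[(())[[]]]])()   [S -> ( )]

S=>(S)S=>(A)S=>([S])S=>([A])S=>([[S]])S=>([[(S)S]])S=>([[(())S]])S=>([[(())A]])S=>([[(())[S]]])S=>([[(())[A]]])S=>([[(())[[]]]])S=>([[(())[[]]]])()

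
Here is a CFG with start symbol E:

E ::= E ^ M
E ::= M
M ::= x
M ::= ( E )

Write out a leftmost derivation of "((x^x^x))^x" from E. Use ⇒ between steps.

E ⇒ E^M ⇒ M^M ⇒ (E)^M ⇒ (M)^M ⇒ ((E))^M ⇒ ((E^M))^M ⇒ ((E^M^M))^M ⇒ ((M^M^M))^M ⇒ ((x^M^M))^M ⇒ ((x^x^M))^M ⇒ ((x^x^x))^M ⇒ ((x^x^x))^x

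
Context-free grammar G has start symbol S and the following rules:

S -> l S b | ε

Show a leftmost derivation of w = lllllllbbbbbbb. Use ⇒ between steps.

S ⇒ lSb ⇒ llSbb ⇒ lllSbbb ⇒ llllSbbbb ⇒ lllllSbbbbb ⇒ llllllSbbbbbb ⇒ lllllllSbbbbbbb ⇒ lllllllbbbbbbb

S ⇒ lSb   [S -> l S b]
lSb ⇒ llSbb   [S -> l S b]
llSbb ⇒ lllSbbb   [S -> l S b]
lllSbbb ⇒ llllSbbbb   [S -> l S b]
llllSbbbb ⇒ lllllSbbbbb   [S -> l S b]
lllllSbbbbb ⇒ llllllSbbbbbb   [S -> l S b]
llllllSbbbbbb ⇒ lllllllSbbbbbbb   [S -> l S b]
lllllllSbbbbbbb ⇒ lllllllbbbbbbb   [S -> ε]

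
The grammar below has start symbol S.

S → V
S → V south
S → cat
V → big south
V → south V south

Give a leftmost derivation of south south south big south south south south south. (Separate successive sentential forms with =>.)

S => V south => south V south south => south south V south south south => south south south V south south south south => south south south big south south south south south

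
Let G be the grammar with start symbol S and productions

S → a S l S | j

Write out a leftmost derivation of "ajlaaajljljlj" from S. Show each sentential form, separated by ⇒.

S ⇒ aSlS   [S → a S l S]
aSlS ⇒ ajlS   [S → j]
ajlS ⇒ ajlaSlS   [S → a S l S]
ajlaSlS ⇒ ajlaaSlSlS   [S → a S l S]
ajlaaSlSlS ⇒ ajlaaaSlSlSlS   [S → a S l S]
ajlaaaSlSlSlS ⇒ ajlaaajlSlSlS   [S → j]
ajlaaajlSlSlS ⇒ ajlaaajljlSlS   [S → j]
ajlaaajljlSlS ⇒ ajlaaajljljlS   [S → j]
ajlaaajljljlS ⇒ ajlaaajljljlj   [S → j]

S ⇒ aSlS ⇒ ajlS ⇒ ajlaSlS ⇒ ajlaaSlSlS ⇒ ajlaaaSlSlSlS ⇒ ajlaaajlSlSlS ⇒ ajlaaajljlSlS ⇒ ajlaaajljljlS ⇒ ajlaaajljljlj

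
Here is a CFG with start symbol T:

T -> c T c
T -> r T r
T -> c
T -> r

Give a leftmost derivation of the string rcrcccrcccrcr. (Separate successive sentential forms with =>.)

T => rTr   [T -> r T r]
rTr => rcTcr   [T -> c T c]
rcTcr => rcrTrcr   [T -> r T r]
rcrTrcr => rcrcTcrcr   [T -> c T c]
rcrcTcrcr => rcrccTccrcr   [T -> c T c]
rcrccTccrcr => rcrcccTcccrcr   [T -> c T c]
rcrcccTcccrcr => rcrcccrcccrcr   [T -> r]

T => rTr => rcTcr => rcrTrcr => rcrcTcrcr => rcrccTccrcr => rcrcccTcccrcr => rcrcccrcccrcr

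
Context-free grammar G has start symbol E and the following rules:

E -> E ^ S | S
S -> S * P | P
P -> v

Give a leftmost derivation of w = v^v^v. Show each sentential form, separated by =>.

E => E^S => E^S^S => S^S^S => P^S^S => v^S^S => v^P^S => v^v^S => v^v^P => v^v^v

E => E^S   [E -> E ^ S]
E^S => E^S^S   [E -> E ^ S]
E^S^S => S^S^S   [E -> S]
S^S^S => P^S^S   [S -> P]
P^S^S => v^S^S   [P -> v]
v^S^S => v^P^S   [S -> P]
v^P^S => v^v^S   [P -> v]
v^v^S => v^v^P   [S -> P]
v^v^P => v^v^v   [P -> v]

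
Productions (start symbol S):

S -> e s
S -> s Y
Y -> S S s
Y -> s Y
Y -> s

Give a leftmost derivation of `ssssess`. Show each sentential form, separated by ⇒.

S⇒sY⇒ssY⇒ssSSs⇒sssYSs⇒ssssSs⇒ssssess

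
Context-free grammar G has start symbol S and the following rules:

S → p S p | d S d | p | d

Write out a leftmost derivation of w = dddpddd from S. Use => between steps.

S => dSd => ddSdd => dddSddd => dddpddd

S => dSd   [S → d S d]
dSd => ddSdd   [S → d S d]
ddSdd => dddSddd   [S → d S d]
dddSddd => dddpddd   [S → p]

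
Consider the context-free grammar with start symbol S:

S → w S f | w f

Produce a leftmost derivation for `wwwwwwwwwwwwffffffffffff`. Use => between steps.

S => wSf => wwSff => wwwSfff => wwwwSffff => wwwwwSfffff => wwwwwwSffffff => wwwwwwwSfffffff => wwwwwwwwSffffffff => wwwwwwwwwSfffffffff => wwwwwwwwwwSffffffffff => wwwwwwwwwwwSfffffffffff => wwwwwwwwwwwwffffffffffff

S => wSf   [S → w S f]
wSf => wwSff   [S → w S f]
wwSff => wwwSfff   [S → w S f]
wwwSfff => wwwwSffff   [S → w S f]
wwwwSffff => wwwwwSfffff   [S → w S f]
wwwwwSfffff => wwwwwwSffffff   [S → w S f]
wwwwwwSffffff => wwwwwwwSfffffff   [S → w S f]
wwwwwwwSfffffff => wwwwwwwwSffffffff   [S → w S f]
wwwwwwwwSffffffff => wwwwwwwwwSfffffffff   [S → w S f]
wwwwwwwwwSfffffffff => wwwwwwwwwwSffffffffff   [S → w S f]
wwwwwwwwwwSffffffffff => wwwwwwwwwwwSfffffffffff   [S → w S f]
wwwwwwwwwwwSfffffffffff => wwwwwwwwwwwwffffffffffff   [S → w f]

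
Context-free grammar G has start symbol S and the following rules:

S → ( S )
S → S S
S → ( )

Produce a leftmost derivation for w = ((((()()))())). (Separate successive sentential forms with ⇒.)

S ⇒ (S)   [S → ( S )]
(S) ⇒ ((S))   [S → ( S )]
((S)) ⇒ ((SS))   [S → S S]
((SS)) ⇒ (((S)S))   [S → ( S )]
(((S)S)) ⇒ ((((S))S))   [S → ( S )]
((((S))S)) ⇒ ((((SS))S))   [S → S S]
((((SS))S)) ⇒ ((((()S))S))   [S → ( )]
((((()S))S)) ⇒ ((((()()))S))   [S → ( )]
((((()()))S)) ⇒ ((((()()))()))   [S → ( )]

S⇒(S)⇒((S))⇒((SS))⇒(((S)S))⇒((((S))S))⇒((((SS))S))⇒((((()S))S))⇒((((()()))S))⇒((((()()))()))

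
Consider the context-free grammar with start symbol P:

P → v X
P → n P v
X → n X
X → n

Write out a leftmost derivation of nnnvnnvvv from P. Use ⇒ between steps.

P ⇒ nPv   [P → n P v]
nPv ⇒ nnPvv   [P → n P v]
nnPvv ⇒ nnnPvvv   [P → n P v]
nnnPvvv ⇒ nnnvXvvv   [P → v X]
nnnvXvvv ⇒ nnnvnXvvv   [X → n X]
nnnvnXvvv ⇒ nnnvnnvvv   [X → n]

P⇒nPv⇒nnPvv⇒nnnPvvv⇒nnnvXvvv⇒nnnvnXvvv⇒nnnvnnvvv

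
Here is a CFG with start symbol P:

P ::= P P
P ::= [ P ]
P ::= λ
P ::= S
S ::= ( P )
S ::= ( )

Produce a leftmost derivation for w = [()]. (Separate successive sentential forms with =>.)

P => PP   [P ::= P P]
PP => PPP   [P ::= P P]
PPP => [P]PP   [P ::= [ P ]]
[P]PP => [PP]PP   [P ::= P P]
[PP]PP => [SP]PP   [P ::= S]
[SP]PP => [(P)P]PP   [S ::= ( P )]
[(P)P]PP => [()P]PP   [P ::= λ]
[()P]PP => [()]PP   [P ::= λ]
[()]PP => [()]P   [P ::= λ]
[()]P => [()]   [P ::= λ]

P => PP => PPP => [P]PP => [PP]PP => [SP]PP => [(P)P]PP => [()P]PP => [()]PP => [()]P => [()]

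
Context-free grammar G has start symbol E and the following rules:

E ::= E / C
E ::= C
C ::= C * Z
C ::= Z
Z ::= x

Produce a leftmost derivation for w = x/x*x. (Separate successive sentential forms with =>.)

E=>E/C=>C/C=>Z/C=>x/C=>x/C*Z=>x/Z*Z=>x/x*Z=>x/x*x

E => E/C   [E ::= E / C]
E/C => C/C   [E ::= C]
C/C => Z/C   [C ::= Z]
Z/C => x/C   [Z ::= x]
x/C => x/C*Z   [C ::= C * Z]
x/C*Z => x/Z*Z   [C ::= Z]
x/Z*Z => x/x*Z   [Z ::= x]
x/x*Z => x/x*x   [Z ::= x]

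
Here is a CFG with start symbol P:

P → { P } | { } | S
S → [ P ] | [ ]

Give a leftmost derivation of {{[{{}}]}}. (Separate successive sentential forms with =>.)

P => {P} => {{P}} => {{S}} => {{[P]}} => {{[{P}]}} => {{[{{}}]}}

P => {P}   [P → { P }]
{P} => {{P}}   [P → { P }]
{{P}} => {{S}}   [P → S]
{{S}} => {{[P]}}   [S → [ P ]]
{{[P]}} => {{[{P}]}}   [P → { P }]
{{[{P}]}} => {{[{{}}]}}   [P → { }]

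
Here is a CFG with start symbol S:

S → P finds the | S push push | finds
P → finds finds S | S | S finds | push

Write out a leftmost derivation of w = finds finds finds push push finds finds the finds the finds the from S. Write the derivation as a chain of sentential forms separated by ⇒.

S ⇒ P finds the ⇒ S finds the ⇒ P finds the finds the ⇒ finds finds S finds the finds the ⇒ finds finds P finds the finds the finds the ⇒ finds finds S finds finds the finds the finds the ⇒ finds finds S push push finds finds the finds the finds the ⇒ finds finds finds push push finds finds the finds the finds the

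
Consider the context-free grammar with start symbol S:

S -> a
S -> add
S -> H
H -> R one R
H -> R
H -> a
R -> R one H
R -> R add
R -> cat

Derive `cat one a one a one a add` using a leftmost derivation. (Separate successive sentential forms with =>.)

S => H => R => R add => R one H add => R one H one H add => R one H one H one H add => cat one H one H one H add => cat one a one H one H add => cat one a one a one H add => cat one a one a one a add

S => H   [S -> H]
H => R   [H -> R]
R => R add   [R -> R add]
R add => R one H add   [R -> R one H]
R one H add => R one H one H add   [R -> R one H]
R one H one H add => R one H one H one H add   [R -> R one H]
R one H one H one H add => cat one H one H one H add   [R -> cat]
cat one H one H one H add => cat one a one H one H add   [H -> a]
cat one a one H one H add => cat one a one a one H add   [H -> a]
cat one a one a one H add => cat one a one a one a add   [H -> a]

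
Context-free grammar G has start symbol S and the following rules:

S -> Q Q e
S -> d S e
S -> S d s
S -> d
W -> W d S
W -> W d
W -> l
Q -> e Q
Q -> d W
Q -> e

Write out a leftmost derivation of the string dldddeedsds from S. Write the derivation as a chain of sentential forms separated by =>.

S => Sds   [S -> S d s]
Sds => Sdsds   [S -> S d s]
Sdsds => QQedsds   [S -> Q Q e]
QQedsds => dWQedsds   [Q -> d W]
dWQedsds => dWdSQedsds   [W -> W d S]
dWdSQedsds => dWddSQedsds   [W -> W d]
dWddSQedsds => dlddSQedsds   [W -> l]
dlddSQedsds => dldddQedsds   [S -> d]
dldddQedsds => dldddeedsds   [Q -> e]

S => Sds => Sdsds => QQedsds => dWQedsds => dWdSQedsds => dWddSQedsds => dlddSQedsds => dldddQedsds => dldddeedsds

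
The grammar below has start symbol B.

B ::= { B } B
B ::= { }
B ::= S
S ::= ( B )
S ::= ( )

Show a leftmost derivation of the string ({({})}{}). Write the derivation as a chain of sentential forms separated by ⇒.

B ⇒ S   [B ::= S]
S ⇒ (B)   [S ::= ( B )]
(B) ⇒ ({B}B)   [B ::= { B } B]
({B}B) ⇒ ({S}B)   [B ::= S]
({S}B) ⇒ ({(B)}B)   [S ::= ( B )]
({(B)}B) ⇒ ({({})}B)   [B ::= { }]
({({})}B) ⇒ ({({})}{})   [B ::= { }]

B⇒S⇒(B)⇒({B}B)⇒({S}B)⇒({(B)}B)⇒({({})}B)⇒({({})}{})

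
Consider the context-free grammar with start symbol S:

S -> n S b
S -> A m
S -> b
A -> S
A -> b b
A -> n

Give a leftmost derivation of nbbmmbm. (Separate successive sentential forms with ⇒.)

S⇒Am⇒Sm⇒nSbm⇒nAmbm⇒nSmbm⇒nAmmbm⇒nbbmmbm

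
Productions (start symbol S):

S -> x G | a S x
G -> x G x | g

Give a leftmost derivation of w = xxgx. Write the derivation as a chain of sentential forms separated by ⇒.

S ⇒ xG   [S -> x G]
xG ⇒ xxGx   [G -> x G x]
xxGx ⇒ xxgx   [G -> g]

S⇒xG⇒xxGx⇒xxgx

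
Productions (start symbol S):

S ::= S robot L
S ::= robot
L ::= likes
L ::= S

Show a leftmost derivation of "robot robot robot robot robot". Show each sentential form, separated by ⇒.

S ⇒ S robot L ⇒ robot robot L ⇒ robot robot S ⇒ robot robot S robot L ⇒ robot robot robot robot L ⇒ robot robot robot robot S ⇒ robot robot robot robot robot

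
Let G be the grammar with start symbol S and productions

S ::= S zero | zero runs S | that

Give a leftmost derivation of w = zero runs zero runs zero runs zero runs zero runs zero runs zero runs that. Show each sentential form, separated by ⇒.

S ⇒ zero runs S   [S ::= zero runs S]
zero runs S ⇒ zero runs zero runs S   [S ::= zero runs S]
zero runs zero runs S ⇒ zero runs zero runs zero runs S   [S ::= zero runs S]
zero runs zero runs zero runs S ⇒ zero runs zero runs zero runs zero runs S   [S ::= zero runs S]
zero runs zero runs zero runs zero runs S ⇒ zero runs zero runs zero runs zero runs zero runs S   [S ::= zero runs S]
zero runs zero runs zero runs zero runs zero runs S ⇒ zero runs zero runs zero runs zero runs zero runs zero runs S   [S ::= zero runs S]
zero runs zero runs zero runs zero runs zero runs zero runs S ⇒ zero runs zero runs zero runs zero runs zero runs zero runs zero runs S   [S ::= zero runs S]
zero runs zero runs zero runs zero runs zero runs zero runs zero runs S ⇒ zero runs zero runs zero runs zero runs zero runs zero runs zero runs that   [S ::= that]

S ⇒ zero runs S ⇒ zero runs zero runs S ⇒ zero runs zero runs zero runs S ⇒ zero runs zero runs zero runs zero runs S ⇒ zero runs zero runs zero runs zero runs zero runs S ⇒ zero runs zero runs zero runs zero runs zero runs zero runs S ⇒ zero runs zero runs zero runs zero runs zero runs zero runs zero runs S ⇒ zero runs zero runs zero runs zero runs zero runs zero runs zero runs that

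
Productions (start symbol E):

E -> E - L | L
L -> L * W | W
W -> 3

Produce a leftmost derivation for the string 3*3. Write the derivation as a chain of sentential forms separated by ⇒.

E ⇒ L ⇒ L*W ⇒ W*W ⇒ 3*W ⇒ 3*3

E ⇒ L   [E -> L]
L ⇒ L*W   [L -> L * W]
L*W ⇒ W*W   [L -> W]
W*W ⇒ 3*W   [W -> 3]
3*W ⇒ 3*3   [W -> 3]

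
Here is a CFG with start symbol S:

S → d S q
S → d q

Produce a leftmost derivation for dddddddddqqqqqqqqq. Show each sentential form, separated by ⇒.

S ⇒ dSq ⇒ ddSqq ⇒ dddSqqq ⇒ ddddSqqqq ⇒ dddddSqqqqq ⇒ ddddddSqqqqqq ⇒ dddddddSqqqqqqq ⇒ ddddddddSqqqqqqqq ⇒ dddddddddqqqqqqqqq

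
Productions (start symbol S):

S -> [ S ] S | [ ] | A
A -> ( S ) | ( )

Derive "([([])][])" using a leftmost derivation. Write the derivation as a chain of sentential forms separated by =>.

S => A   [S -> A]
A => (S)   [A -> ( S )]
(S) => ([S]S)   [S -> [ S ] S]
([S]S) => ([A]S)   [S -> A]
([A]S) => ([(S)]S)   [A -> ( S )]
([(S)]S) => ([([])]S)   [S -> [ ]]
([([])]S) => ([([])][])   [S -> [ ]]

S => A => (S) => ([S]S) => ([A]S) => ([(S)]S) => ([([])]S) => ([([])][])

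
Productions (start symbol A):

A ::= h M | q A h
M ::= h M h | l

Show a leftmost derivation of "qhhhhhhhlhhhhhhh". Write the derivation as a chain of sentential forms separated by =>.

A => qAh   [A ::= q A h]
qAh => qhMh   [A ::= h M]
qhMh => qhhMhh   [M ::= h M h]
qhhMhh => qhhhMhhh   [M ::= h M h]
qhhhMhhh => qhhhhMhhhh   [M ::= h M h]
qhhhhMhhhh => qhhhhhMhhhhh   [M ::= h M h]
qhhhhhMhhhhh => qhhhhhhMhhhhhh   [M ::= h M h]
qhhhhhhMhhhhhh => qhhhhhhhMhhhhhhh   [M ::= h M h]
qhhhhhhhMhhhhhhh => qhhhhhhhlhhhhhhh   [M ::= l]

A => qAh => qhMh => qhhMhh => qhhhMhhh => qhhhhMhhhh => qhhhhhMhhhhh => qhhhhhhMhhhhhh => qhhhhhhhMhhhhhhh => qhhhhhhhlhhhhhhh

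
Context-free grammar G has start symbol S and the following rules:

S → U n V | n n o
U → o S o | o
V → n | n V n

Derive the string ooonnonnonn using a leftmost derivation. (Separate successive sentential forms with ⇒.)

S ⇒ UnV ⇒ oSonV ⇒ oUnVonV ⇒ ooSonVonV ⇒ ooUnVonVonV ⇒ ooonVonVonV ⇒ ooonnonVonV ⇒ ooonnonnonV ⇒ ooonnonnonn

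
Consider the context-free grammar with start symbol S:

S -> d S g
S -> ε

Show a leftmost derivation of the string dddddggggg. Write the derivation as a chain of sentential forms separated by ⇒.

S⇒dSg⇒ddSgg⇒dddSggg⇒ddddSgggg⇒dddddSggggg⇒dddddggggg

S ⇒ dSg   [S -> d S g]
dSg ⇒ ddSgg   [S -> d S g]
ddSgg ⇒ dddSggg   [S -> d S g]
dddSggg ⇒ ddddSgggg   [S -> d S g]
ddddSgggg ⇒ dddddSggggg   [S -> d S g]
dddddSggggg ⇒ dddddggggg   [S -> ε]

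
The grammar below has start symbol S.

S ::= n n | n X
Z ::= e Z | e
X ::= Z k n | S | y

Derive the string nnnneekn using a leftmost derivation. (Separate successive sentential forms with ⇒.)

S⇒nX⇒nS⇒nnX⇒nnS⇒nnnX⇒nnnS⇒nnnnX⇒nnnnZkn⇒nnnneZkn⇒nnnneekn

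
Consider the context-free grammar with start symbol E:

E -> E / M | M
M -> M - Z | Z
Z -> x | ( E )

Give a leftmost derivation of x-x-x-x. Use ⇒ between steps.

E ⇒ M   [E -> M]
M ⇒ M-Z   [M -> M - Z]
M-Z ⇒ M-Z-Z   [M -> M - Z]
M-Z-Z ⇒ M-Z-Z-Z   [M -> M - Z]
M-Z-Z-Z ⇒ Z-Z-Z-Z   [M -> Z]
Z-Z-Z-Z ⇒ x-Z-Z-Z   [Z -> x]
x-Z-Z-Z ⇒ x-x-Z-Z   [Z -> x]
x-x-Z-Z ⇒ x-x-x-Z   [Z -> x]
x-x-x-Z ⇒ x-x-x-x   [Z -> x]

E ⇒ M ⇒ M-Z ⇒ M-Z-Z ⇒ M-Z-Z-Z ⇒ Z-Z-Z-Z ⇒ x-Z-Z-Z ⇒ x-x-Z-Z ⇒ x-x-x-Z ⇒ x-x-x-x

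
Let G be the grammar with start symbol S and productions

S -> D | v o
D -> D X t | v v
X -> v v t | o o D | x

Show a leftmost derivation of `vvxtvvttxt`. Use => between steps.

S => D   [S -> D]
D => DXt   [D -> D X t]
DXt => DXtXt   [D -> D X t]
DXtXt => DXtXtXt   [D -> D X t]
DXtXtXt => vvXtXtXt   [D -> v v]
vvXtXtXt => vvxtXtXt   [X -> x]
vvxtXtXt => vvxtvvttXt   [X -> v v t]
vvxtvvttXt => vvxtvvttxt   [X -> x]

S => D => DXt => DXtXt => DXtXtXt => vvXtXtXt => vvxtXtXt => vvxtvvttXt => vvxtvvttxt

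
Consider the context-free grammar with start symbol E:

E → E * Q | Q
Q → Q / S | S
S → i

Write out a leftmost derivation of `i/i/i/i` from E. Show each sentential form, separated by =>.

E => Q   [E → Q]
Q => Q/S   [Q → Q / S]
Q/S => Q/S/S   [Q → Q / S]
Q/S/S => Q/S/S/S   [Q → Q / S]
Q/S/S/S => S/S/S/S   [Q → S]
S/S/S/S => i/S/S/S   [S → i]
i/S/S/S => i/i/S/S   [S → i]
i/i/S/S => i/i/i/S   [S → i]
i/i/i/S => i/i/i/i   [S → i]

E => Q => Q/S => Q/S/S => Q/S/S/S => S/S/S/S => i/S/S/S => i/i/S/S => i/i/i/S => i/i/i/i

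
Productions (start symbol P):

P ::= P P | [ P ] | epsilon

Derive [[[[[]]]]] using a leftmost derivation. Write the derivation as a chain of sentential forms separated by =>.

P => [P] => [PP] => [[P]P] => [[PP]P] => [[[P]P]P] => [[[[P]]P]P] => [[[[[P]]]P]P] => [[[[[]]]P]P] => [[[[[]]]]P] => [[[[[]]]]]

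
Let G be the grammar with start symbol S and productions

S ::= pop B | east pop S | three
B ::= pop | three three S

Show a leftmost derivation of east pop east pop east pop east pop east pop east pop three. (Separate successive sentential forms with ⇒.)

S ⇒ east pop S ⇒ east pop east pop S ⇒ east pop east pop east pop S ⇒ east pop east pop east pop east pop S ⇒ east pop east pop east pop east pop east pop S ⇒ east pop east pop east pop east pop east pop east pop S ⇒ east pop east pop east pop east pop east pop east pop three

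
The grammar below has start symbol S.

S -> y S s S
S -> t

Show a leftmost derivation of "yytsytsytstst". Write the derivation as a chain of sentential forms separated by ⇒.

S ⇒ ySsS ⇒ yySsSsS ⇒ yytsSsS ⇒ yytsySsSsS ⇒ yytsytsSsS ⇒ yytsytsySsSsS ⇒ yytsytsytsSsS ⇒ yytsytsytstsS ⇒ yytsytsytstst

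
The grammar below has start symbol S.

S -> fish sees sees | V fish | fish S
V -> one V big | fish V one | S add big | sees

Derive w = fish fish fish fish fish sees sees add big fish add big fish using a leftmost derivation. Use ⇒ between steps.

S ⇒ V fish   [S -> V fish]
V fish ⇒ S add big fish   [V -> S add big]
S add big fish ⇒ fish S add big fish   [S -> fish S]
fish S add big fish ⇒ fish fish S add big fish   [S -> fish S]
fish fish S add big fish ⇒ fish fish fish S add big fish   [S -> fish S]
fish fish fish S add big fish ⇒ fish fish fish V fish add big fish   [S -> V fish]
fish fish fish V fish add big fish ⇒ fish fish fish S add big fish add big fish   [V -> S add big]
fish fish fish S add big fish add big fish ⇒ fish fish fish fish S add big fish add big fish   [S -> fish S]
fish fish fish fish S add big fish add big fish ⇒ fish fish fish fish fish sees sees add big fish add big fish   [S -> fish sees sees]

S ⇒ V fish ⇒ S add big fish ⇒ fish S add big fish ⇒ fish fish S add big fish ⇒ fish fish fish S add big fish ⇒ fish fish fish V fish add big fish ⇒ fish fish fish S add big fish add big fish ⇒ fish fish fish fish S add big fish add big fish ⇒ fish fish fish fish fish sees sees add big fish add big fish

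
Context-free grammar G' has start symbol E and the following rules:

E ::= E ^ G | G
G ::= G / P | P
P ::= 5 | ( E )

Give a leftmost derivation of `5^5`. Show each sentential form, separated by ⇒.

E ⇒ E^G ⇒ G^G ⇒ P^G ⇒ 5^G ⇒ 5^P ⇒ 5^5

E ⇒ E^G   [E ::= E ^ G]
E^G ⇒ G^G   [E ::= G]
G^G ⇒ P^G   [G ::= P]
P^G ⇒ 5^G   [P ::= 5]
5^G ⇒ 5^P   [G ::= P]
5^P ⇒ 5^5   [P ::= 5]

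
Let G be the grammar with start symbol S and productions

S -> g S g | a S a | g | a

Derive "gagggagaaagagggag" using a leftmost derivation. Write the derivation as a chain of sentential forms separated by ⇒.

S ⇒ gSg   [S -> g S g]
gSg ⇒ gaSag   [S -> a S a]
gaSag ⇒ gagSgag   [S -> g S g]
gagSgag ⇒ gaggSggag   [S -> g S g]
gaggSggag ⇒ gagggSgggag   [S -> g S g]
gagggSgggag ⇒ gagggaSagggag   [S -> a S a]
gagggaSagggag ⇒ gagggagSgagggag   [S -> g S g]
gagggagSgagggag ⇒ gagggagaSagagggag   [S -> a S a]
gagggagaSagagggag ⇒ gagggagaaagagggag   [S -> a]

S⇒gSg⇒gaSag⇒gagSgag⇒gaggSggag⇒gagggSgggag⇒gagggaSagggag⇒gagggagSgagggag⇒gagggagaSagagggag⇒gagggagaaagagggag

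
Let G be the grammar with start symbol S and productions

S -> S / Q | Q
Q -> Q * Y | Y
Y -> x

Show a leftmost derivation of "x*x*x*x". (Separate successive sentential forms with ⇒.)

S ⇒ Q   [S -> Q]
Q ⇒ Q*Y   [Q -> Q * Y]
Q*Y ⇒ Q*Y*Y   [Q -> Q * Y]
Q*Y*Y ⇒ Q*Y*Y*Y   [Q -> Q * Y]
Q*Y*Y*Y ⇒ Y*Y*Y*Y   [Q -> Y]
Y*Y*Y*Y ⇒ x*Y*Y*Y   [Y -> x]
x*Y*Y*Y ⇒ x*x*Y*Y   [Y -> x]
x*x*Y*Y ⇒ x*x*x*Y   [Y -> x]
x*x*x*Y ⇒ x*x*x*x   [Y -> x]

S ⇒ Q ⇒ Q*Y ⇒ Q*Y*Y ⇒ Q*Y*Y*Y ⇒ Y*Y*Y*Y ⇒ x*Y*Y*Y ⇒ x*x*Y*Y ⇒ x*x*x*Y ⇒ x*x*x*x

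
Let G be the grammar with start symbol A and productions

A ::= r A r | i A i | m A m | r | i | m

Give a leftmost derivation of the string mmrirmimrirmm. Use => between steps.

A => mAm => mmAmm => mmrArmm => mmriAirmm => mmrirArirmm => mmrirmAmrirmm => mmrirmimrirmm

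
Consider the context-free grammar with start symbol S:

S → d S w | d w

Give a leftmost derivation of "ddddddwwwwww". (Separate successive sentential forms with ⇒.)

S ⇒ dSw   [S → d S w]
dSw ⇒ ddSww   [S → d S w]
ddSww ⇒ dddSwww   [S → d S w]
dddSwww ⇒ ddddSwwww   [S → d S w]
ddddSwwww ⇒ dddddSwwwww   [S → d S w]
dddddSwwwww ⇒ ddddddwwwwww   [S → d w]

S⇒dSw⇒ddSww⇒dddSwww⇒ddddSwwww⇒dddddSwwwww⇒ddddddwwwwww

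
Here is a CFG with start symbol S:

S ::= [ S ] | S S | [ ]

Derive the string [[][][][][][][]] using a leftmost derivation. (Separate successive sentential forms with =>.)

S=>[S]=>[SS]=>[[]S]=>[[]SS]=>[[]SSS]=>[[]SSSS]=>[[]SSSSS]=>[[]SSSSSS]=>[[][]SSSSS]=>[[][][]SSSS]=>[[][][][]SSS]=>[[][][][][]SS]=>[[][][][][][]S]=>[[][][][][][][]]

S => [S]   [S ::= [ S ]]
[S] => [SS]   [S ::= S S]
[SS] => [[]S]   [S ::= [ ]]
[[]S] => [[]SS]   [S ::= S S]
[[]SS] => [[]SSS]   [S ::= S S]
[[]SSS] => [[]SSSS]   [S ::= S S]
[[]SSSS] => [[]SSSSS]   [S ::= S S]
[[]SSSSS] => [[]SSSSSS]   [S ::= S S]
[[]SSSSSS] => [[][]SSSSS]   [S ::= [ ]]
[[][]SSSSS] => [[][][]SSSS]   [S ::= [ ]]
[[][][]SSSS] => [[][][][]SSS]   [S ::= [ ]]
[[][][][]SSS] => [[][][][][]SS]   [S ::= [ ]]
[[][][][][]SS] => [[][][][][][]S]   [S ::= [ ]]
[[][][][][][]S] => [[][][][][][][]]   [S ::= [ ]]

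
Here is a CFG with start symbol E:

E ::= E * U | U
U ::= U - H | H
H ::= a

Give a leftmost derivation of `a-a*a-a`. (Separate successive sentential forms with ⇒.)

E⇒E*U⇒U*U⇒U-H*U⇒H-H*U⇒a-H*U⇒a-a*U⇒a-a*U-H⇒a-a*H-H⇒a-a*a-H⇒a-a*a-a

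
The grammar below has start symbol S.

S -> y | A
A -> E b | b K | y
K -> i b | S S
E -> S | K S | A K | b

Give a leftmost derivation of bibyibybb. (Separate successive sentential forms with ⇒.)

S ⇒ A   [S -> A]
A ⇒ Eb   [A -> E b]
Eb ⇒ KSb   [E -> K S]
KSb ⇒ SSSb   [K -> S S]
SSSb ⇒ ASSb   [S -> A]
ASSb ⇒ bKSSb   [A -> b K]
bKSSb ⇒ bibSSb   [K -> i b]
bibSSb ⇒ bibASb   [S -> A]
bibASb ⇒ bibySb   [A -> y]
bibySb ⇒ bibyAb   [S -> A]
bibyAb ⇒ bibyEbb   [A -> E b]
bibyEbb ⇒ bibyKSbb   [E -> K S]
bibyKSbb ⇒ bibyibSbb   [K -> i b]
bibyibSbb ⇒ bibyibybb   [S -> y]

S ⇒ A ⇒ Eb ⇒ KSb ⇒ SSSb ⇒ ASSb ⇒ bKSSb ⇒ bibSSb ⇒ bibASb ⇒ bibySb ⇒ bibyAb ⇒ bibyEbb ⇒ bibyKSbb ⇒ bibyibSbb ⇒ bibyibybb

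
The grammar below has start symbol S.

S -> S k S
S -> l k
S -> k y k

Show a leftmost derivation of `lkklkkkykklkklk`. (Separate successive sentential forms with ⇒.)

S ⇒ SkS   [S -> S k S]
SkS ⇒ SkSkS   [S -> S k S]
SkSkS ⇒ SkSkSkS   [S -> S k S]
SkSkSkS ⇒ SkSkSkSkS   [S -> S k S]
SkSkSkSkS ⇒ lkkSkSkSkS   [S -> l k]
lkkSkSkSkS ⇒ lkklkkSkSkS   [S -> l k]
lkklkkSkSkS ⇒ lkklkkkykkSkS   [S -> k y k]
lkklkkkykkSkS ⇒ lkklkkkykklkkS   [S -> l k]
lkklkkkykklkkS ⇒ lkklkkkykklkklk   [S -> l k]

S ⇒ SkS ⇒ SkSkS ⇒ SkSkSkS ⇒ SkSkSkSkS ⇒ lkkSkSkSkS ⇒ lkklkkSkSkS ⇒ lkklkkkykkSkS ⇒ lkklkkkykklkkS ⇒ lkklkkkykklkklk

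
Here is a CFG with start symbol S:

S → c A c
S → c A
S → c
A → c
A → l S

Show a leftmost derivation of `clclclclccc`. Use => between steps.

S=>cAc=>clSc=>clcAc=>clclSc=>clclcAc=>clclclSc=>clclclcAc=>clclclclSc=>clclclclcAc=>clclclclccc

S => cAc   [S → c A c]
cAc => clSc   [A → l S]
clSc => clcAc   [S → c A]
clcAc => clclSc   [A → l S]
clclSc => clclcAc   [S → c A]
clclcAc => clclclSc   [A → l S]
clclclSc => clclclcAc   [S → c A]
clclclcAc => clclclclSc   [A → l S]
clclclclSc => clclclclcAc   [S → c A]
clclclclcAc => clclclclccc   [A → c]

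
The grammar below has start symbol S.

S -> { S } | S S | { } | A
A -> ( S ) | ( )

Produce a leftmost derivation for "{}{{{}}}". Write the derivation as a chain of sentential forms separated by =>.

S => SS => {}S => {}{S} => {}{{S}} => {}{{{}}}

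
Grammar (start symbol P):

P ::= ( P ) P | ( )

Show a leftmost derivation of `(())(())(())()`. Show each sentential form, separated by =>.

P => (P)P => (())P => (())(P)P => (())(())P => (())(())(P)P => (())(())(())P => (())(())(())()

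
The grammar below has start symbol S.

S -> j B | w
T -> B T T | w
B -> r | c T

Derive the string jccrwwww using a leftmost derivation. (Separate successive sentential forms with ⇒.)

S ⇒ jB ⇒ jcT ⇒ jcBTT ⇒ jccTTT ⇒ jccBTTTT ⇒ jccrTTTT ⇒ jccrwTTT ⇒ jccrwwTT ⇒ jccrwwwT ⇒ jccrwwww

S ⇒ jB   [S -> j B]
jB ⇒ jcT   [B -> c T]
jcT ⇒ jcBTT   [T -> B T T]
jcBTT ⇒ jccTTT   [B -> c T]
jccTTT ⇒ jccBTTTT   [T -> B T T]
jccBTTTT ⇒ jccrTTTT   [B -> r]
jccrTTTT ⇒ jccrwTTT   [T -> w]
jccrwTTT ⇒ jccrwwTT   [T -> w]
jccrwwTT ⇒ jccrwwwT   [T -> w]
jccrwwwT ⇒ jccrwwww   [T -> w]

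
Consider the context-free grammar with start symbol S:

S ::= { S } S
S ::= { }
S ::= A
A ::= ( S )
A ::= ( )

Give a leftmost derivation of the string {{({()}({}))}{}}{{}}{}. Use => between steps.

S => {S}S   [S ::= { S } S]
{S}S => {{S}S}S   [S ::= { S } S]
{{S}S}S => {{A}S}S   [S ::= A]
{{A}S}S => {{(S)}S}S   [A ::= ( S )]
{{(S)}S}S => {{({S}S)}S}S   [S ::= { S } S]
{{({S}S)}S}S => {{({A}S)}S}S   [S ::= A]
{{({A}S)}S}S => {{({()}S)}S}S   [A ::= ( )]
{{({()}S)}S}S => {{({()}A)}S}S   [S ::= A]
{{({()}A)}S}S => {{({()}(S))}S}S   [A ::= ( S )]
{{({()}(S))}S}S => {{({()}({}))}S}S   [S ::= { }]
{{({()}({}))}S}S => {{({()}({}))}{}}S   [S ::= { }]
{{({()}({}))}{}}S => {{({()}({}))}{}}{S}S   [S ::= { S } S]
{{({()}({}))}{}}{S}S => {{({()}({}))}{}}{{}}S   [S ::= { }]
{{({()}({}))}{}}{{}}S => {{({()}({}))}{}}{{}}{}   [S ::= { }]

S => {S}S => {{S}S}S => {{A}S}S => {{(S)}S}S => {{({S}S)}S}S => {{({A}S)}S}S => {{({()}S)}S}S => {{({()}A)}S}S => {{({()}(S))}S}S => {{({()}({}))}S}S => {{({()}({}))}{}}S => {{({()}({}))}{}}{S}S => {{({()}({}))}{}}{{}}S => {{({()}({}))}{}}{{}}{}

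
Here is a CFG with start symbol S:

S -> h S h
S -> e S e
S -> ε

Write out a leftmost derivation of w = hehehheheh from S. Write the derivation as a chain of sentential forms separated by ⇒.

S⇒hSh⇒heSeh⇒hehSheh⇒heheSeheh⇒hehehSheheh⇒hehehheheh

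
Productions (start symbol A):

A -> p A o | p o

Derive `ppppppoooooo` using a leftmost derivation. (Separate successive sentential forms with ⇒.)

A ⇒ pAo ⇒ ppAoo ⇒ pppAooo ⇒ ppppAoooo ⇒ pppppAooooo ⇒ ppppppoooooo

A ⇒ pAo   [A -> p A o]
pAo ⇒ ppAoo   [A -> p A o]
ppAoo ⇒ pppAooo   [A -> p A o]
pppAooo ⇒ ppppAoooo   [A -> p A o]
ppppAoooo ⇒ pppppAooooo   [A -> p A o]
pppppAooooo ⇒ ppppppoooooo   [A -> p o]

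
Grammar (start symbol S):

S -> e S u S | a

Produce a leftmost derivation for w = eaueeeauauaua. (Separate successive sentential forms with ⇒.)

S ⇒ eSuS   [S -> e S u S]
eSuS ⇒ eauS   [S -> a]
eauS ⇒ eaueSuS   [S -> e S u S]
eaueSuS ⇒ eaueeSuSuS   [S -> e S u S]
eaueeSuSuS ⇒ eaueeeSuSuSuS   [S -> e S u S]
eaueeeSuSuSuS ⇒ eaueeeauSuSuS   [S -> a]
eaueeeauSuSuS ⇒ eaueeeauauSuS   [S -> a]
eaueeeauauSuS ⇒ eaueeeauauauS   [S -> a]
eaueeeauauauS ⇒ eaueeeauauaua   [S -> a]

S⇒eSuS⇒eauS⇒eaueSuS⇒eaueeSuSuS⇒eaueeeSuSuSuS⇒eaueeeauSuSuS⇒eaueeeauauSuS⇒eaueeeauauauS⇒eaueeeauauaua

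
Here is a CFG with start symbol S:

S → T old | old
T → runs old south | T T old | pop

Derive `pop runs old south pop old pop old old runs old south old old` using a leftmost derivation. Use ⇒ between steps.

S ⇒ T old   [S → T old]
T old ⇒ T T old old   [T → T T old]
T T old old ⇒ T T old T old old   [T → T T old]
T T old T old old ⇒ pop T old T old old   [T → pop]
pop T old T old old ⇒ pop T T old old T old old   [T → T T old]
pop T T old old T old old ⇒ pop T T old T old old T old old   [T → T T old]
pop T T old T old old T old old ⇒ pop runs old south T old T old old T old old   [T → runs old south]
pop runs old south T old T old old T old old ⇒ pop runs old south pop old T old old T old old   [T → pop]
pop runs old south pop old T old old T old old ⇒ pop runs old south pop old pop old old T old old   [T → pop]
pop runs old south pop old pop old old T old old ⇒ pop runs old south pop old pop old old runs old south old old   [T → runs old south]

S ⇒ T old ⇒ T T old old ⇒ T T old T old old ⇒ pop T old T old old ⇒ pop T T old old T old old ⇒ pop T T old T old old T old old ⇒ pop runs old south T old T old old T old old ⇒ pop runs old south pop old T old old T old old ⇒ pop runs old south pop old pop old old T old old ⇒ pop runs old south pop old pop old old runs old south old old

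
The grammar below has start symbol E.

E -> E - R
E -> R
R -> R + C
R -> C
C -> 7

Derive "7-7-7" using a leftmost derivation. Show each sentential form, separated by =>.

E=>E-R=>E-R-R=>R-R-R=>C-R-R=>7-R-R=>7-C-R=>7-7-R=>7-7-C=>7-7-7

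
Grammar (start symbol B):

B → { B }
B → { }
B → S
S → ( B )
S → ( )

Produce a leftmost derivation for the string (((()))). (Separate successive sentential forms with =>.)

B=>S=>(B)=>(S)=>((B))=>((S))=>(((B)))=>(((S)))=>(((())))

B => S   [B → S]
S => (B)   [S → ( B )]
(B) => (S)   [B → S]
(S) => ((B))   [S → ( B )]
((B)) => ((S))   [B → S]
((S)) => (((B)))   [S → ( B )]
(((B))) => (((S)))   [B → S]
(((S))) => (((())))   [S → ( )]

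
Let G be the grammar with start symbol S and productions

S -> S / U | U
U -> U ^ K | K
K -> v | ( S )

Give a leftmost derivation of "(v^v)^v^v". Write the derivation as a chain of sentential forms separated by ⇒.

S ⇒ U   [S -> U]
U ⇒ U^K   [U -> U ^ K]
U^K ⇒ U^K^K   [U -> U ^ K]
U^K^K ⇒ K^K^K   [U -> K]
K^K^K ⇒ (S)^K^K   [K -> ( S )]
(S)^K^K ⇒ (U)^K^K   [S -> U]
(U)^K^K ⇒ (U^K)^K^K   [U -> U ^ K]
(U^K)^K^K ⇒ (K^K)^K^K   [U -> K]
(K^K)^K^K ⇒ (v^K)^K^K   [K -> v]
(v^K)^K^K ⇒ (v^v)^K^K   [K -> v]
(v^v)^K^K ⇒ (v^v)^v^K   [K -> v]
(v^v)^v^K ⇒ (v^v)^v^v   [K -> v]

S⇒U⇒U^K⇒U^K^K⇒K^K^K⇒(S)^K^K⇒(U)^K^K⇒(U^K)^K^K⇒(K^K)^K^K⇒(v^K)^K^K⇒(v^v)^K^K⇒(v^v)^v^K⇒(v^v)^v^v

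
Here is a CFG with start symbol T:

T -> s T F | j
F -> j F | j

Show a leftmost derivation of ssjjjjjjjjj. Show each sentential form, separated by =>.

T=>sTF=>ssTFF=>ssjFF=>ssjjFF=>ssjjjFF=>ssjjjjFF=>ssjjjjjFF=>ssjjjjjjFF=>ssjjjjjjjFF=>ssjjjjjjjjF=>ssjjjjjjjjj

T => sTF   [T -> s T F]
sTF => ssTFF   [T -> s T F]
ssTFF => ssjFF   [T -> j]
ssjFF => ssjjFF   [F -> j F]
ssjjFF => ssjjjFF   [F -> j F]
ssjjjFF => ssjjjjFF   [F -> j F]
ssjjjjFF => ssjjjjjFF   [F -> j F]
ssjjjjjFF => ssjjjjjjFF   [F -> j F]
ssjjjjjjFF => ssjjjjjjjFF   [F -> j F]
ssjjjjjjjFF => ssjjjjjjjjF   [F -> j]
ssjjjjjjjjF => ssjjjjjjjjj   [F -> j]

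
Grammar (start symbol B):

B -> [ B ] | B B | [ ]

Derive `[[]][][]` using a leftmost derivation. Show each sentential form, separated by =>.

B => BB   [B -> B B]
BB => BBB   [B -> B B]
BBB => [B]BB   [B -> [ B ]]
[B]BB => [[]]BB   [B -> [ ]]
[[]]BB => [[]][]B   [B -> [ ]]
[[]][]B => [[]][][]   [B -> [ ]]

B => BB => BBB => [B]BB => [[]]BB => [[]][]B => [[]][][]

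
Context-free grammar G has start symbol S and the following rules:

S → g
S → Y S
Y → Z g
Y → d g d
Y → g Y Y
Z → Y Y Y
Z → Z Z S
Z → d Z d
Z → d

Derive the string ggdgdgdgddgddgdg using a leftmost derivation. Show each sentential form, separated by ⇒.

S⇒YS⇒gYYS⇒ggYYYS⇒ggdgdYYS⇒ggdgdgYYYS⇒ggdgdgdgdYYS⇒ggdgdgdgddgdYS⇒ggdgdgdgddgddgdS⇒ggdgdgdgddgddgdg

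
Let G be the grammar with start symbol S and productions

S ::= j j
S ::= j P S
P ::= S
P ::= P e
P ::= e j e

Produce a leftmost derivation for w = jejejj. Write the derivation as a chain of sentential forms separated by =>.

S => jPS => jejeS => jejejj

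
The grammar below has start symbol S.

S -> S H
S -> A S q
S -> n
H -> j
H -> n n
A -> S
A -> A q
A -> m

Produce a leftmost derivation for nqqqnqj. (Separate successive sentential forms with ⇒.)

S ⇒ SH ⇒ ASqH ⇒ AqSqH ⇒ AqqSqH ⇒ AqqqSqH ⇒ SqqqSqH ⇒ nqqqSqH ⇒ nqqqnqH ⇒ nqqqnqj

S ⇒ SH   [S -> S H]
SH ⇒ ASqH   [S -> A S q]
ASqH ⇒ AqSqH   [A -> A q]
AqSqH ⇒ AqqSqH   [A -> A q]
AqqSqH ⇒ AqqqSqH   [A -> A q]
AqqqSqH ⇒ SqqqSqH   [A -> S]
SqqqSqH ⇒ nqqqSqH   [S -> n]
nqqqSqH ⇒ nqqqnqH   [S -> n]
nqqqnqH ⇒ nqqqnqj   [H -> j]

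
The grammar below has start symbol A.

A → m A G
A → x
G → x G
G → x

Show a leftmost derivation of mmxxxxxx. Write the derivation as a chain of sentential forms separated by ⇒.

A ⇒ mAG   [A → m A G]
mAG ⇒ mmAGG   [A → m A G]
mmAGG ⇒ mmxGG   [A → x]
mmxGG ⇒ mmxxGG   [G → x G]
mmxxGG ⇒ mmxxxG   [G → x]
mmxxxG ⇒ mmxxxxG   [G → x G]
mmxxxxG ⇒ mmxxxxxG   [G → x G]
mmxxxxxG ⇒ mmxxxxxx   [G → x]

A ⇒ mAG ⇒ mmAGG ⇒ mmxGG ⇒ mmxxGG ⇒ mmxxxG ⇒ mmxxxxG ⇒ mmxxxxxG ⇒ mmxxxxxx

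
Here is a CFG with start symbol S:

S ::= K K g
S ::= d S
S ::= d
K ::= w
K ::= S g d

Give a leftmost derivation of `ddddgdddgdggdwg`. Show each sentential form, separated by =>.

S => dS => ddS => ddKKg => ddSgdKg => dddSgdKg => dddKKggdKg => dddSgdKggdKg => ddddgdKggdKg => ddddgdSgdggdKg => ddddgddSgdggdKg => ddddgdddgdggdKg => ddddgdddgdggdwg

S => dS   [S ::= d S]
dS => ddS   [S ::= d S]
ddS => ddKKg   [S ::= K K g]
ddKKg => ddSgdKg   [K ::= S g d]
ddSgdKg => dddSgdKg   [S ::= d S]
dddSgdKg => dddKKggdKg   [S ::= K K g]
dddKKggdKg => dddSgdKggdKg   [K ::= S g d]
dddSgdKggdKg => ddddgdKggdKg   [S ::= d]
ddddgdKggdKg => ddddgdSgdggdKg   [K ::= S g d]
ddddgdSgdggdKg => ddddgddSgdggdKg   [S ::= d S]
ddddgddSgdggdKg => ddddgdddgdggdKg   [S ::= d]
ddddgdddgdggdKg => ddddgdddgdggdwg   [K ::= w]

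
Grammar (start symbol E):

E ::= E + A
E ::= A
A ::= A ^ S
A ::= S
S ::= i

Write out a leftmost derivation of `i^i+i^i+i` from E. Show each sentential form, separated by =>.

E => E+A => E+A+A => A+A+A => A^S+A+A => S^S+A+A => i^S+A+A => i^i+A+A => i^i+A^S+A => i^i+S^S+A => i^i+i^S+A => i^i+i^i+A => i^i+i^i+S => i^i+i^i+i

E => E+A   [E ::= E + A]
E+A => E+A+A   [E ::= E + A]
E+A+A => A+A+A   [E ::= A]
A+A+A => A^S+A+A   [A ::= A ^ S]
A^S+A+A => S^S+A+A   [A ::= S]
S^S+A+A => i^S+A+A   [S ::= i]
i^S+A+A => i^i+A+A   [S ::= i]
i^i+A+A => i^i+A^S+A   [A ::= A ^ S]
i^i+A^S+A => i^i+S^S+A   [A ::= S]
i^i+S^S+A => i^i+i^S+A   [S ::= i]
i^i+i^S+A => i^i+i^i+A   [S ::= i]
i^i+i^i+A => i^i+i^i+S   [A ::= S]
i^i+i^i+S => i^i+i^i+i   [S ::= i]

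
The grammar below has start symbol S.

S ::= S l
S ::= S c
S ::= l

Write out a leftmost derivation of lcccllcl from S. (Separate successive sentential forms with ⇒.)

S ⇒ Sl ⇒ Scl ⇒ Slcl ⇒ Sllcl ⇒ Scllcl ⇒ Sccllcl ⇒ Scccllcl ⇒ lcccllcl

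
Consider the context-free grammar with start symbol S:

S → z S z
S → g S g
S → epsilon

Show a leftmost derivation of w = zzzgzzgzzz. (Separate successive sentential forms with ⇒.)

S ⇒ zSz   [S → z S z]
zSz ⇒ zzSzz   [S → z S z]
zzSzz ⇒ zzzSzzz   [S → z S z]
zzzSzzz ⇒ zzzgSgzzz   [S → g S g]
zzzgSgzzz ⇒ zzzgzSzgzzz   [S → z S z]
zzzgzSzgzzz ⇒ zzzgzzgzzz   [S → epsilon]

S⇒zSz⇒zzSzz⇒zzzSzzz⇒zzzgSgzzz⇒zzzgzSzgzzz⇒zzzgzzgzzz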